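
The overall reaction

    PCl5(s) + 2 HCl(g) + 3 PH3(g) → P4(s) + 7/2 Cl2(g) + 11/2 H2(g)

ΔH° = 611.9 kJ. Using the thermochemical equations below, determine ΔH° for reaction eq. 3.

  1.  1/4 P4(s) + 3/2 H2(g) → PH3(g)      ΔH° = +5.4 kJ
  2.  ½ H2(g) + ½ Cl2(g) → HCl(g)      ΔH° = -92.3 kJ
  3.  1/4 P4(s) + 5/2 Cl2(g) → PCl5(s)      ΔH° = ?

ΔH° = -443.5 kJ

eq. 1 reversed and × 3 (PH3(g) must end up as a reactant; scale by 3 for the 3 PH3(g)): (-3)·(+5.4) = -16.2 kJ
eq. 2 reversed and × 2 (reverse to put HCl(g) on the reactant side; ×2 to match 2 HCl(g) in the target): (-2)·(-92.3) = +184.6 kJ
eq. 3 reversed (PCl5(s) must end up as a reactant): contributes −x
+611.9 = (-16.2) + (+184.6) − x
x = (+611.9 − (+168.4)) / (-1) = -443.5 kJ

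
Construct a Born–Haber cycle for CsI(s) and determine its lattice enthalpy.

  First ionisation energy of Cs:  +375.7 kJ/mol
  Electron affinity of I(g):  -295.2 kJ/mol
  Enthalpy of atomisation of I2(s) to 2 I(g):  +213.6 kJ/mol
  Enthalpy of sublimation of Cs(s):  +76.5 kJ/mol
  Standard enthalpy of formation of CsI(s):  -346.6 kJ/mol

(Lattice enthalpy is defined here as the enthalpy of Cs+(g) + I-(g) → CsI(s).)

U = -610.4 kJ/mol

ΔHf° = 1·ΔHsub + 1·(ΣIE) + 1/2·D(I2) + 1·EA + U
-346.6 = 1·(+76.5) + 1·(+375.7) + 1/2·(+213.6) + 1·(-295.2) + U
U = -346.6 − (+263.8) = -610.4 kJ/mol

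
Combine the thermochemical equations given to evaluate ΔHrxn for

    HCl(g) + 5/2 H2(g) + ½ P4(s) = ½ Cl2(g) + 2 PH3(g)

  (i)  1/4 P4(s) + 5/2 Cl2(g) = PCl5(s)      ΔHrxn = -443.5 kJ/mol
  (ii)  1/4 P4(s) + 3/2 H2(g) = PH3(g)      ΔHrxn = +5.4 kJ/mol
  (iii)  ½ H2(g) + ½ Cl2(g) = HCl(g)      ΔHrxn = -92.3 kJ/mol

(i): not needed (PCl5(s) appears nowhere else).
(ii) × 2 (×2 to match 2 PH3(g) in the target): (2)·(+5.4) = +10.8 kJ/mol
(iii) reversed (HCl(g) must end up as a reactant): +92.3 kJ/mol
ΔHrxn = (+10.8) + (+92.3) = 103.1 kJ/mol

ΔHrxn = 103.1 kJ/mol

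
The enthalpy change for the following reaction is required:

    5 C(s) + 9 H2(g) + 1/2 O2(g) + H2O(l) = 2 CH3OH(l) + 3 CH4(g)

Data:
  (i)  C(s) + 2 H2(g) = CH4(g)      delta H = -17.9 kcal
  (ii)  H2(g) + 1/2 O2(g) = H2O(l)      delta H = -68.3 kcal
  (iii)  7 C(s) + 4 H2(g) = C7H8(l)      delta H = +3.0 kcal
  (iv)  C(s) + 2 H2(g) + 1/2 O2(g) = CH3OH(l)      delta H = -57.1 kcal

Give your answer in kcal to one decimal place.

(i) × 3 (scale by 3 for the 3 CH4(g)): (3)·(-17.9) = -53.7 kcal
(ii) reversed (reverse to put H2O(l) on the reactant side): +68.3 kcal
(iii): not needed (C7H8(l) appears nowhere else).
(iv) × 2 (×2 to match 2 CH3OH(l) in the target): (2)·(-57.1) = -114.2 kcal
By Hess's law, delta H = (-53.7) + (+68.3) + (-114.2) = -99.6 kcal

delta H = -99.6 kcal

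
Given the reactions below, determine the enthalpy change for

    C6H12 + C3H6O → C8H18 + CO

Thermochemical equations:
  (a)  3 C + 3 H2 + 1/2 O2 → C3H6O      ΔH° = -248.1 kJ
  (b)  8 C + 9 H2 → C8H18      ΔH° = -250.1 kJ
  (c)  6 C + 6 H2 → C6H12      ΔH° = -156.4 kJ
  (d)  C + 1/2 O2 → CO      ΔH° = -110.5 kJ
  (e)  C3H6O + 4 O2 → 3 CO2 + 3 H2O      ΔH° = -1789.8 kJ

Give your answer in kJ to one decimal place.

(a) reversed: +248.1 kJ
(b) as written: -250.1 kJ
(c) reversed: +156.4 kJ
(d) as written: -110.5 kJ
(e): not needed.
ΔH° = (-1)·(-248.1) + (1)·(-250.1) + (-1)·(-156.4) + (1)·(-110.5) = 43.9 kJ

ΔH° = 43.9 kJ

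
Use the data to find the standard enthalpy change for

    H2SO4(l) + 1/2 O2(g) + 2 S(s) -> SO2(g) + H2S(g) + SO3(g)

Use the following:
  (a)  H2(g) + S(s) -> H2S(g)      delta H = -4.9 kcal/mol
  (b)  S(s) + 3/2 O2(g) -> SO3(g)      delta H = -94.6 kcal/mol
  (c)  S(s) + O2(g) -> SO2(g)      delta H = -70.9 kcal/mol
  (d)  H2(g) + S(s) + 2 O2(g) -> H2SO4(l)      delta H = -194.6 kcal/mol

(a) as written (H2S(g) already on the product side): -4.9 kcal/mol
(b) as written (SO3(g) already on the product side): -94.6 kcal/mol
(c) as written (SO2(g) already on the product side): -70.9 kcal/mol
(d) reversed (reverse to put H2SO4(l) on the reactant side): +194.6 kcal/mol
By Hess's law, delta H = (1)·(-4.9) + (1)·(-94.6) + (1)·(-70.9) + (-1)·(-194.6) = 24.2 kcal/mol

delta H = 24.2 kcal/mol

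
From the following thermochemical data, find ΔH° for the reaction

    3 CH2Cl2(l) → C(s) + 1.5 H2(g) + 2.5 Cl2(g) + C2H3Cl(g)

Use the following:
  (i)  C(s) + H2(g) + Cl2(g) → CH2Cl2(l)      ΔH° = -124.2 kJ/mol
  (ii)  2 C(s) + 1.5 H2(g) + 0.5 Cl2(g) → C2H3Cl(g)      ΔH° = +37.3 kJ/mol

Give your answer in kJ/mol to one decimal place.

(i) reversed and × 3 (reverse to put CH2Cl2(l) on the reactant side; ×3 to match 3 CH2Cl2(l) in the target): (-3)·(-124.2) = +372.6 kJ/mol
(ii) as written (C2H3Cl(g) already on the product side): +37.3 kJ/mol
Since enthalpy is a state function, ΔH° = (-3)·(-124.2) + (1)·(+37.3) = 409.9 kJ/mol

ΔH° = 409.9 kJ/mol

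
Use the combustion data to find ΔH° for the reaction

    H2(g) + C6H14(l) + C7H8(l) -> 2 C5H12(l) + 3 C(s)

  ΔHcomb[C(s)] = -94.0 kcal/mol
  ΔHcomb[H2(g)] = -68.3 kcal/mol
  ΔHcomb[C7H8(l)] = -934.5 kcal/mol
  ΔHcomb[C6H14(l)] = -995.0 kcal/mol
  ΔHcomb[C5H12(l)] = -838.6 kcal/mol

With combustion enthalpies, reactants minus products:
= [1·(-68.3) + 1·(-995.0) + 1·(-934.5)] − [2·(-838.6) + 3·(-94.0)]
= -38.6 kcal/mol

ΔH° = -38.6 kcal/mol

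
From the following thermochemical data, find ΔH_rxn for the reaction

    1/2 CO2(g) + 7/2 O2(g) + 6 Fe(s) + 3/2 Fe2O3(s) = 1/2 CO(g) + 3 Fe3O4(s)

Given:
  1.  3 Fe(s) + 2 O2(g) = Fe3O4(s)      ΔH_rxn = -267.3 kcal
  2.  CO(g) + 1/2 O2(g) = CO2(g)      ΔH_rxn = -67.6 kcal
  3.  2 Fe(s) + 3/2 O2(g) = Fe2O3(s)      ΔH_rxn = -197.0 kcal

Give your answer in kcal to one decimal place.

ΔH_rxn = -472.6 kcal

eq. 1 × 3 (×3 to match 3 Fe3O4(s) in the target): (3)·(-267.3) = -801.9 kcal
eq. 2 reversed and × 1/2 (CO(g) must end up as a product; scale by 1/2 for the 1/2 CO(g)): (-1/2)·(-67.6) = +33.8 kcal
eq. 3 reversed and × 3/2 (Fe2O3(s) must end up as a reactant; scale by 3/2 for the 3/2 Fe2O3(s)): (-3/2)·(-197.0) = +295.5 kcal
ΔH_rxn = (3)·(-267.3) + (-1/2)·(-67.6) + (-3/2)·(-197.0) = -472.6 kcal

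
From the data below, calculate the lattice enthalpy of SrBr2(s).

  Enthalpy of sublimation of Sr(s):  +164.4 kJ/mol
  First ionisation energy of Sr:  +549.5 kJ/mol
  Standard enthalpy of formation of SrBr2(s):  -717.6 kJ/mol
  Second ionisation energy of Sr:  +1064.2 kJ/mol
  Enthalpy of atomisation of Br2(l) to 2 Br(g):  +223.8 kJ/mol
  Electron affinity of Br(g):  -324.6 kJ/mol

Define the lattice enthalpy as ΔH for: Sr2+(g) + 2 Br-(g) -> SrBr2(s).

U = -2070.3 kJ/mol

ΔHf° = 1·ΔHsub + 1·(ΣIE) + 1·D(Br2) + 2·EA + U
-717.6 = 1·(+164.4) + 1·(+1613.7) + 1·(+223.8) + 2·(-324.6) + U
U = -717.6 − (+1352.7) = -2070.3 kJ/mol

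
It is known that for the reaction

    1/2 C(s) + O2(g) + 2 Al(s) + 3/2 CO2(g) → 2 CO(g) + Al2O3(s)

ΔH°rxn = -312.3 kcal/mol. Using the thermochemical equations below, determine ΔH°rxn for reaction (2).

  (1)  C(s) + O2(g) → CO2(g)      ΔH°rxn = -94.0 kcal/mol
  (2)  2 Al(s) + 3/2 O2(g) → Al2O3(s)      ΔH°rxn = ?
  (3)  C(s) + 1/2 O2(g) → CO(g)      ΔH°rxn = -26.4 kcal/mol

(1) reversed and × 3/2: (-3/2)·(-94.0) = +141.0 kcal/mol
(2) as written: contributes x
(3) × 2: (2)·(-26.4) = -52.8 kcal/mol
-312.3 = (+141.0) + (-52.8) + x
x = (-312.3 − (+88.2)) / (1) = -400.5 kcal/mol

ΔH°rxn = -400.5 kcal/mol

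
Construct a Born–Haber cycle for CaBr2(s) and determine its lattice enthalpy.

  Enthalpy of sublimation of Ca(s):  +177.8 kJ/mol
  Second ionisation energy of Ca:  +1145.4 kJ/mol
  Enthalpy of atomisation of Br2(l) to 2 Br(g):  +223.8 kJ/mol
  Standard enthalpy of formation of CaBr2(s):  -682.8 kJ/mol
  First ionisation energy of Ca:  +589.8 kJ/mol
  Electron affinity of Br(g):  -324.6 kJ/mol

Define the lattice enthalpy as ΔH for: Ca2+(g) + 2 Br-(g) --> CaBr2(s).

ΔHf° = 1·ΔHsub + 1·(ΣIE) + 1·D(Br2) + 2·EA + U
-682.8 = 1·(+177.8) + 1·(+1735.2) + 1·(+223.8) + 2·(-324.6) + U
U = -682.8 − (+1487.6) = -2170.4 kJ/mol

U = -2170.4 kJ/mol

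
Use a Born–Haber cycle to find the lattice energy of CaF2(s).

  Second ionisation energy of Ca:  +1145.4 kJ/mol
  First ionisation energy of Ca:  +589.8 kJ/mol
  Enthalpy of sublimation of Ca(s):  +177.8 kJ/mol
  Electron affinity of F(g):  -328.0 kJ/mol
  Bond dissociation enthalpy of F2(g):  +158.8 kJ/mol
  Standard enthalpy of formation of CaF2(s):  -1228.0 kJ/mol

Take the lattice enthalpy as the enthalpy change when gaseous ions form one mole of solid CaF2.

ΔHf° = 1·ΔHsub + 1·(ΣIE) + 1·D(F2) + 2·EA + U
-1228.0 = 1·(+177.8) + 1·(+1735.2) + 1·(+158.8) + 2·(-328.0) + U
U = -1228.0 − (+1415.8) = -2643.8 kJ/mol

U = -2643.8 kJ/mol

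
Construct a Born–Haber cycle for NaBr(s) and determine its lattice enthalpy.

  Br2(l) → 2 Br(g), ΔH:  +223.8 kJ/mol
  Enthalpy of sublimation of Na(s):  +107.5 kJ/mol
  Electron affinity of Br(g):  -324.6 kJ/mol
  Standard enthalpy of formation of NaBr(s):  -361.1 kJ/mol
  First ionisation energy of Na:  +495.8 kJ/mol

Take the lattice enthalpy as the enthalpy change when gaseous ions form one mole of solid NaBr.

U = -751.7 kJ/mol

ΔHf° = 1·ΔHsub + 1·(ΣIE) + 1/2·D(Br2) + 1·EA + U
-361.1 = 1·(+107.5) + 1·(+495.8) + 1/2·(+223.8) + 1·(-324.6) + U
U = -361.1 − (+390.6) = -751.7 kJ/mol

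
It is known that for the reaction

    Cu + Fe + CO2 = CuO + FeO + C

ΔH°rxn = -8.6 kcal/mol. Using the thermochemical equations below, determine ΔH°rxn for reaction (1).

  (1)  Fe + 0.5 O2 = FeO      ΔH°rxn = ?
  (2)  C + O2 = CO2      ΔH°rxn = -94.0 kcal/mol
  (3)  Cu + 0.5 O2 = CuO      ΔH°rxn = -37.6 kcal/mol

(1) as written (FeO already on the product side): contributes x
(2) reversed (CO2 must end up as a reactant): +94.0 kcal/mol
(3) as written (CuO already on the product side): -37.6 kcal/mol
-8.6 = (+94.0) + (-37.6) + x
x = (-8.6 − (+56.4)) / (1) = -65.0 kcal/mol

ΔH°rxn = -65.0 kcal/mol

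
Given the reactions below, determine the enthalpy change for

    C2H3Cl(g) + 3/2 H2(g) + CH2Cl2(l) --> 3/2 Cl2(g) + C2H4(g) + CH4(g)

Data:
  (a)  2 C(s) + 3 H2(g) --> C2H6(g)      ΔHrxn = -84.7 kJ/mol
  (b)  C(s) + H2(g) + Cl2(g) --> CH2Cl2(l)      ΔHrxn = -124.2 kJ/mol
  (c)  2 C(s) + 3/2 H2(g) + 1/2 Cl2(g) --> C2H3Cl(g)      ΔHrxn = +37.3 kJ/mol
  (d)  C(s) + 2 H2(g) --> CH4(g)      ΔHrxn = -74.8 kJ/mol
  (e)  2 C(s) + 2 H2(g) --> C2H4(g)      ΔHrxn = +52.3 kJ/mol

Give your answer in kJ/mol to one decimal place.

(a): not needed (C2H6(g) appears nowhere else).
(b) reversed (reverse to put CH2Cl2(l) on the reactant side): +124.2 kJ/mol
(c) reversed (C2H3Cl(g) must end up as a reactant): -37.3 kJ/mol
(d) as written (CH4(g) already on the product side): -74.8 kJ/mol
(e) as written (C2H4(g) already on the product side): +52.3 kJ/mol
Summing the manipulated equations, ΔHrxn = (+124.2) + (-37.3) + (-74.8) + (+52.3) = 64.4 kJ/mol

ΔHrxn = 64.4 kJ/mol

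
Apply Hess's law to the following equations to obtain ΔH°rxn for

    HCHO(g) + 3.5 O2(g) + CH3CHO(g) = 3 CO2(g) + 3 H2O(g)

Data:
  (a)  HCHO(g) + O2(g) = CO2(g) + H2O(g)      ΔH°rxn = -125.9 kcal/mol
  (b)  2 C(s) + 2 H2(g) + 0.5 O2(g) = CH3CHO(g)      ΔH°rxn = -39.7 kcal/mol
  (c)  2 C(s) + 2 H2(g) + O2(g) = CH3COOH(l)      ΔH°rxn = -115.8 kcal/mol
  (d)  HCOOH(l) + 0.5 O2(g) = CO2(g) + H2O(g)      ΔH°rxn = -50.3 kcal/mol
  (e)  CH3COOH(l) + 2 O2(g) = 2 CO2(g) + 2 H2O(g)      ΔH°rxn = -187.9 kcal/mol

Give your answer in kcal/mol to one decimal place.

ΔH°rxn = -389.9 kcal/mol

(a) as written: -125.9 kcal/mol
(b) reversed: +39.7 kcal/mol
(c) as written: -115.8 kcal/mol
(d): not needed.
(e) as written: -187.9 kcal/mol
Combining the equations, ΔH°rxn = (1)·(-125.9) + (-1)·(-39.7) + (1)·(-115.8) + (1)·(-187.9) = -389.9 kcal/mol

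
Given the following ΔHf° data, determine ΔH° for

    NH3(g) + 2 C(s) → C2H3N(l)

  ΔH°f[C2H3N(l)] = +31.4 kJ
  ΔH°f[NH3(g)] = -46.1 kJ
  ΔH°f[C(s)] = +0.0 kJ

ΔH°rxn = Σ nΔHf°(products) − Σ nΔHf°(reactants).
Products: 1·(+31.4) = +31.4
Reactants: 1·(-46.1) + 2·(+0.0) = -46.1
ΔH° = (+31.4) − (-46.1) = 77.5 kJ

ΔH° = 77.5 kJ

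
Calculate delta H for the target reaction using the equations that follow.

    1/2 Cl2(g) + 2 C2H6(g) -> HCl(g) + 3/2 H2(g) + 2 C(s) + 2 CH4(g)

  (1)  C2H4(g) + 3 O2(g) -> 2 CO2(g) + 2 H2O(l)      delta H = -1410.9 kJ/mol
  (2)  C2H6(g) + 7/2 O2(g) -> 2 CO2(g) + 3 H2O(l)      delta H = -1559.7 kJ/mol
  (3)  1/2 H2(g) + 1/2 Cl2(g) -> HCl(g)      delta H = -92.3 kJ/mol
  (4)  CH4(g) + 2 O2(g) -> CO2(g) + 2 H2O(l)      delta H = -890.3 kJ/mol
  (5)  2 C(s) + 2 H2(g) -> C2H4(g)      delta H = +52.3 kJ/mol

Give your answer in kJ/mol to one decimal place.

delta H = -72.5 kJ/mol

(1) reversed: +1410.9 kJ/mol
(2) × 2 (scale by 2 for the 2 C2H6(g)): (2)·(-1559.7) = -3119.4 kJ/mol
(3) as written (HCl(g) already on the product side): -92.3 kJ/mol
(4) reversed and × 2 (reverse to put CH4(g) on the product side; scale by 2 for the 2 CH4(g)): (-2)·(-890.3) = +1780.6 kJ/mol
(5) reversed (C(s) must end up as a product): -52.3 kJ/mol
delta H = (+1410.9) + (-3119.4) + (-92.3) + (+1780.6) + (-52.3) = -72.5 kJ/mol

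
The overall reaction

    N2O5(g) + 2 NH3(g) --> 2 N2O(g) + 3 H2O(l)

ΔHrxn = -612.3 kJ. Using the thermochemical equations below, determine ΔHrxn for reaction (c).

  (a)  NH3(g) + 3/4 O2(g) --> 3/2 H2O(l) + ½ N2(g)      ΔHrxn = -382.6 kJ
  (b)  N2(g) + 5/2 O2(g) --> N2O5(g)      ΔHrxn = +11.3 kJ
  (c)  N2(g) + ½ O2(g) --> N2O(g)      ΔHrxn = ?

(a) × 2: (2)·(-382.6) = -765.2 kJ
(b) reversed: -11.3 kJ
(c) × 2: contributes 2·x
-612.3 = (-765.2) + (-11.3) + 2·x
x = (-612.3 − (-776.5)) / (2) = 82.1 kJ

ΔHrxn = 82.1 kJ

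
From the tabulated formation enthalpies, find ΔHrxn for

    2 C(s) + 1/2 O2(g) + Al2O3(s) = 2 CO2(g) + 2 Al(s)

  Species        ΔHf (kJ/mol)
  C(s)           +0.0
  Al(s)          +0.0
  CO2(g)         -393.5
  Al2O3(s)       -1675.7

ΔHrxn = 888.7 kJ/mol

ΔH°rxn = Σ nΔHf°(products) − Σ nΔHf°(reactants).
Products: 2·(-393.5) + 2·(+0.0) = -787.0
Reactants: 2·(+0.0) + 1/2·(+0.0) + 1·(-1675.7) = -1675.7
ΔHrxn = (-787.0) − (-1675.7) = 888.7 kJ/mol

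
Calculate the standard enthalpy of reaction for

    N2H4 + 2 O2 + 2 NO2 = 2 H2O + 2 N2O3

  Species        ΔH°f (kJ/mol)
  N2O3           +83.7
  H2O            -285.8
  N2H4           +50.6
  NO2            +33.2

ΔH_rxn = -521.2 kJ/mol

ΔH°rxn = Σ nΔHf°(products) − Σ nΔHf°(reactants).
Products: 2·(-285.8) + 2·(+83.7) = -404.2
Reactants: 1·(+50.6) + 2·(+0.0) + 2·(+33.2) = +117.0
ΔH_rxn = (-404.2) − (+117.0) = -521.2 kJ/mol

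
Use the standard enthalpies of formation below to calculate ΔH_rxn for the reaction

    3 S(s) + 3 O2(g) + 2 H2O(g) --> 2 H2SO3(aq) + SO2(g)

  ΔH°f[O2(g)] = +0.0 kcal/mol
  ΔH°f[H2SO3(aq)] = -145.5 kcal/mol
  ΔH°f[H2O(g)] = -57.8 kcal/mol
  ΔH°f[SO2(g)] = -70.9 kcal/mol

Products: 2·(-145.5) + 1·(-70.9) = -361.9
Reactants: 3·(+0.0) + 3·(+0.0) + 2·(-57.8) = -115.6
ΔH_rxn = (-361.9) − (-115.6) = -246.3 kcal/mol

ΔH_rxn = -246.3 kcal/mol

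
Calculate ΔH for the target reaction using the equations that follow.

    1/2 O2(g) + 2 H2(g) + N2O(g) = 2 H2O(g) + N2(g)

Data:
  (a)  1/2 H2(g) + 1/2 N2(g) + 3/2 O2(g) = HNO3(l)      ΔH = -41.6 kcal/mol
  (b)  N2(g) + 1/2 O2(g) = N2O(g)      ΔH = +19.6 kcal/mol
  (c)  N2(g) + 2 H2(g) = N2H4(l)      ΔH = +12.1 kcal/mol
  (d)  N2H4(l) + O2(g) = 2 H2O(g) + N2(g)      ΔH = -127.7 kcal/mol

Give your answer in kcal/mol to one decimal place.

(a): not needed (HNO3(l) appears nowhere else).
(b) reversed (N2O(g) must end up as a reactant): -19.6 kcal/mol
(c) as written: +12.1 kcal/mol
(d) as written (H2O(g) already on the product side): -127.7 kcal/mol
Combining the equations, ΔH = (-1)·(+19.6) + (1)·(+12.1) + (1)·(-127.7) = -135.2 kcal/mol

ΔH = -135.2 kcal/mol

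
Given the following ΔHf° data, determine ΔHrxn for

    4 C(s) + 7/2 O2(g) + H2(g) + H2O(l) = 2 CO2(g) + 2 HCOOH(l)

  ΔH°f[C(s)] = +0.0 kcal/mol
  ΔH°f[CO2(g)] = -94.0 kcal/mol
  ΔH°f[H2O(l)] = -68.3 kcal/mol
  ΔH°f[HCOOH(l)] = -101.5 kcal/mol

ΔHrxn = -322.7 kcal/mol

Products: 2·(-94.0) + 2·(-101.5) = -391.0
Reactants: 4·(+0.0) + 7/2·(+0.0) + 1·(+0.0) + 1·(-68.3) = -68.3
ΔHrxn = (-391.0) − (-68.3) = -322.7 kcal/mol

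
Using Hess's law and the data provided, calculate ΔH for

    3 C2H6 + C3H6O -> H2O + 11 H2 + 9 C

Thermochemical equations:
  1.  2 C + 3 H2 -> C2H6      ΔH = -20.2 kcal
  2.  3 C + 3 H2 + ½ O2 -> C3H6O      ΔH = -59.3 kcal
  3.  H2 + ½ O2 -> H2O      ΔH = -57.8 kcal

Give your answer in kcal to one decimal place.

ΔH = 62.1 kcal

eq. 1 reversed and × 3: (-3)·(-20.2) = +60.6 kcal
eq. 2 reversed: +59.3 kcal
eq. 3 as written: -57.8 kcal
ΔH = (-3)·(-20.2) + (-1)·(-59.3) + (1)·(-57.8) = 62.1 kcal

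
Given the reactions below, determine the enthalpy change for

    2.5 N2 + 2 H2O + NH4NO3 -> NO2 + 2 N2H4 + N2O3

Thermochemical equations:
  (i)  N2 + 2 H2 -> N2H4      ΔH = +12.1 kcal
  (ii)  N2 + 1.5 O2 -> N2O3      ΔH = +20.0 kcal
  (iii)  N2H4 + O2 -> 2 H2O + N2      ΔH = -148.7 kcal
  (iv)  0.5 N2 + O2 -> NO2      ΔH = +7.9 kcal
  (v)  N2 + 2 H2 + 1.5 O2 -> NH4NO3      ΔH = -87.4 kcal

(i) as written: +12.1 kcal
(ii) as written: +20.0 kcal
(iii) reversed: +148.7 kcal
(iv) as written: +7.9 kcal
(v) reversed: +87.4 kcal
By Hess's law, ΔH = (+12.1) + (+20.0) + (+148.7) + (+7.9) + (+87.4) = 276.1 kcal

ΔH = 276.1 kcal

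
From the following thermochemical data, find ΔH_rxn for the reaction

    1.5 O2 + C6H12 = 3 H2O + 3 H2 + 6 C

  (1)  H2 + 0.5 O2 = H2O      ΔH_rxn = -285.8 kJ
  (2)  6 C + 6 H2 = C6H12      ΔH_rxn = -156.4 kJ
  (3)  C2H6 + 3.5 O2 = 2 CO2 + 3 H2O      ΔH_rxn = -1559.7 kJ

(1) × 3: (3)·(-285.8) = -857.4 kJ
(2) reversed: +156.4 kJ
(3): not needed.
Summing the manipulated equations, ΔH_rxn = (-857.4) + (+156.4) = -701.0 kJ

ΔH_rxn = -701.0 kJ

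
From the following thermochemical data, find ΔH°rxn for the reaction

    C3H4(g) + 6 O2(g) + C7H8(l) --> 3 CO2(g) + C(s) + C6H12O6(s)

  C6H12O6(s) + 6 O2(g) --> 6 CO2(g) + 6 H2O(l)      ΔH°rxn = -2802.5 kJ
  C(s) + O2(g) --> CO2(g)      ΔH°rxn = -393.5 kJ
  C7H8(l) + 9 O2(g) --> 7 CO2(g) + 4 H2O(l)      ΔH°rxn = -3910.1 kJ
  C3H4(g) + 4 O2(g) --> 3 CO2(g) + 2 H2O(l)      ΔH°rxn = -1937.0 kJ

equation 1 reversed (C6H12O6(s) must end up as a product): +2802.5 kJ
equation 2 reversed (reverse to put C(s) on the product side): +393.5 kJ
equation 3 as written (C7H8(l) already on the reactant side): -3910.1 kJ
equation 4 as written (C3H4(g) already on the reactant side): -1937.0 kJ
Combining the equations, ΔH°rxn = (+2802.5) + (+393.5) + (-3910.1) + (-1937.0) = -2651.1 kJ

ΔH°rxn = -2651.1 kJ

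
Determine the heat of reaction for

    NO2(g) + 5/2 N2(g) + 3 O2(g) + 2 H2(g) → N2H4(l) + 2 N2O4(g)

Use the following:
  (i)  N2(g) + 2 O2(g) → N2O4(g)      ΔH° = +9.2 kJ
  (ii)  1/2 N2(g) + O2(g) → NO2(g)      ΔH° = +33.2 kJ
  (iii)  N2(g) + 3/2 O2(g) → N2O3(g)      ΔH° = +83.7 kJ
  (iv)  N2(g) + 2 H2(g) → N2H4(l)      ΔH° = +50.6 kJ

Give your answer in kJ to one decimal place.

ΔH° = 35.8 kJ

(i) × 2 (scale by 2 for the 2 N2O4(g)): (2)·(+9.2) = +18.4 kJ
(ii) reversed (reverse to put NO2(g) on the reactant side): -33.2 kJ
(iii): not needed (N2O3(g) appears nowhere else).
(iv) as written (N2H4(l) already on the product side): +50.6 kJ
Since enthalpy is a state function, ΔH° = (+18.4) + (-33.2) + (+50.6) = 35.8 kJ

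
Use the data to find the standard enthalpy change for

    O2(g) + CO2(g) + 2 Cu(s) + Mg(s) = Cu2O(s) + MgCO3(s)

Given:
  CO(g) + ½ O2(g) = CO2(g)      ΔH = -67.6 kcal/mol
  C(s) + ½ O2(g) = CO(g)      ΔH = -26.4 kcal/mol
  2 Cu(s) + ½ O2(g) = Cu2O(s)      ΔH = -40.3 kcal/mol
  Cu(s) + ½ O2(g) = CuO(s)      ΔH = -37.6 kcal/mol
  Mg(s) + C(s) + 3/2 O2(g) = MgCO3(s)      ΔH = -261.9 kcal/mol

equation 1 reversed: +67.6 kcal/mol
equation 2 reversed: +26.4 kcal/mol
equation 3 as written: -40.3 kcal/mol
equation 4: not needed.
equation 5 as written: -261.9 kcal/mol
By Hess's law, ΔH = (-1)·(-67.6) + (-1)·(-26.4) + (1)·(-40.3) + (1)·(-261.9) = -208.2 kcal/mol

ΔH = -208.2 kcal/mol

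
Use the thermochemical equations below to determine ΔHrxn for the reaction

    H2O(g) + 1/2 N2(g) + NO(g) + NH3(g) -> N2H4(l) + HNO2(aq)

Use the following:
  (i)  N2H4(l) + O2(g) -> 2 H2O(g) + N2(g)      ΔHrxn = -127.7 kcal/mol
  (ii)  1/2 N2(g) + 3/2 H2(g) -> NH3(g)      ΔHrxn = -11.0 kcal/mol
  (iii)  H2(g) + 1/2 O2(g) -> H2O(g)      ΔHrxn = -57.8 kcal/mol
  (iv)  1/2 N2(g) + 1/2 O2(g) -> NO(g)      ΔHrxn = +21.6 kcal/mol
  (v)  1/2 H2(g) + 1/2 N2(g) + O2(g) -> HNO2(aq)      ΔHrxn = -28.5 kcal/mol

(i) reversed: +127.7 kcal/mol
(ii) reversed: +11.0 kcal/mol
(iii) as written: -57.8 kcal/mol
(iv) reversed: -21.6 kcal/mol
(v) as written: -28.5 kcal/mol
Summing the manipulated equations, ΔHrxn = (-1)·(-127.7) + (-1)·(-11.0) + (1)·(-57.8) + (-1)·(+21.6) + (1)·(-28.5) = 30.8 kcal/mol

ΔHrxn = 30.8 kcal/mol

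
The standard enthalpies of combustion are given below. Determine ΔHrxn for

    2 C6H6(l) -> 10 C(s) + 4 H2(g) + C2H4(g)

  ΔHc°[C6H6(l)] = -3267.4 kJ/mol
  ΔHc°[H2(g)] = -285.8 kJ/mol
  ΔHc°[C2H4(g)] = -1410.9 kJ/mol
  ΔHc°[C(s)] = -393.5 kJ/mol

ΔHrxn = -45.7 kJ/mol

Using ΔH = Σ nΔHc°(reactants) − Σ nΔHc°(products):
= [2·(-3267.4)] − [10·(-393.5) + 4·(-285.8) + 1·(-1410.9)]
= -45.7 kJ/mol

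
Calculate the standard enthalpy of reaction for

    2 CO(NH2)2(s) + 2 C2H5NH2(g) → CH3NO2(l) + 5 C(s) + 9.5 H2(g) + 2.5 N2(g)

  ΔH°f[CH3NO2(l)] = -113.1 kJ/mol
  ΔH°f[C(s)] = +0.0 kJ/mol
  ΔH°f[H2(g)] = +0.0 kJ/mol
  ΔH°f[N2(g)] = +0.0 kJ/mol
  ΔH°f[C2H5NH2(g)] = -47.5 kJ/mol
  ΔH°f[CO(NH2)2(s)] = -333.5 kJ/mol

ΔH_rxn = 648.9 kJ/mol

Products: 1·(-113.1) + 5·(+0.0) + 19/2·(+0.0) + 5/2·(+0.0) = -113.1
Reactants: 2·(-333.5) + 2·(-47.5) = -762.0
ΔH_rxn = (-113.1) − (-762.0) = 648.9 kJ/mol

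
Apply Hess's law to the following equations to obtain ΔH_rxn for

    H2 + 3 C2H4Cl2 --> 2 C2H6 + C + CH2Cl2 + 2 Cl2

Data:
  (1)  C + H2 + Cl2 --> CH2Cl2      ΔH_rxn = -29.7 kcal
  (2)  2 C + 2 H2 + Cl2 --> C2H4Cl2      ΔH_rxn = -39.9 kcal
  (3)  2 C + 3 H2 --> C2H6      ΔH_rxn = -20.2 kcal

(1) as written (CH2Cl2 already on the product side): -29.7 kcal
(2) reversed and × 3 (reverse to put C2H4Cl2 on the reactant side; ×3 to match 3 C2H4Cl2 in the target): (-3)·(-39.9) = +119.7 kcal
(3) × 2 (scale by 2 for the 2 C2H6): (2)·(-20.2) = -40.4 kcal
ΔH_rxn = (-29.7) + (+119.7) + (-40.4) = 49.6 kcal

ΔH_rxn = 49.6 kcal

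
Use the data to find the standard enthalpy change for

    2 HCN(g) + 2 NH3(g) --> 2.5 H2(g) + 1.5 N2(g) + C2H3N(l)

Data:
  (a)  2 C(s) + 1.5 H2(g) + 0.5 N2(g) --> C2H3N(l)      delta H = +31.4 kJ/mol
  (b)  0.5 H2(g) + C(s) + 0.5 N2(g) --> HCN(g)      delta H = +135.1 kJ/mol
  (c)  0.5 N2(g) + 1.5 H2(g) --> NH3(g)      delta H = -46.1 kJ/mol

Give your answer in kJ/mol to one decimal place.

(a) as written: +31.4 kJ/mol
(b) reversed and × 2: (-2)·(+135.1) = -270.2 kJ/mol
(c) reversed and × 2: (-2)·(-46.1) = +92.2 kJ/mol
Summing the manipulated equations, delta H = (+31.4) + (-270.2) + (+92.2) = -146.6 kJ/mol

delta H = -146.6 kJ/mol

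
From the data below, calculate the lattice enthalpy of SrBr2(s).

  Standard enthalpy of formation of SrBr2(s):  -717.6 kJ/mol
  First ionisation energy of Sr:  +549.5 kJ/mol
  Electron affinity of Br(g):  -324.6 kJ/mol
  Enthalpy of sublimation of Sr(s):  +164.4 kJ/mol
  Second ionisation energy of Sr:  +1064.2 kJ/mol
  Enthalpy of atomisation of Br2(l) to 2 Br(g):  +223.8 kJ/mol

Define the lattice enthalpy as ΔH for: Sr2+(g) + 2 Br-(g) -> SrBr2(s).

ΔHf° = 1·ΔHsub + 1·(ΣIE) + 1·D(Br2) + 2·EA + U
-717.6 = 1·(+164.4) + 1·(+1613.7) + 1·(+223.8) + 2·(-324.6) + U
U = -717.6 − (+1352.7) = -2070.3 kJ/mol

U = -2070.3 kJ/mol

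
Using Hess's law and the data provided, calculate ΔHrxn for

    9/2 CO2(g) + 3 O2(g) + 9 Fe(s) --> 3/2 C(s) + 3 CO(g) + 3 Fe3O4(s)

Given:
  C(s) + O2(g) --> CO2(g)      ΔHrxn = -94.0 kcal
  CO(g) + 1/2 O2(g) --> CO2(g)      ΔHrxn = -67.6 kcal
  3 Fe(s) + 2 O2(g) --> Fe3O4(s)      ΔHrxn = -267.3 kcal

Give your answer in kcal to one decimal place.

equation 1 reversed and × 3/2: (-3/2)·(-94.0) = +141.0 kcal
equation 2 reversed and × 3: (-3)·(-67.6) = +202.8 kcal
equation 3 × 3: (3)·(-267.3) = -801.9 kcal
ΔHrxn = (+141.0) + (+202.8) + (-801.9) = -458.1 kcal

ΔHrxn = -458.1 kcal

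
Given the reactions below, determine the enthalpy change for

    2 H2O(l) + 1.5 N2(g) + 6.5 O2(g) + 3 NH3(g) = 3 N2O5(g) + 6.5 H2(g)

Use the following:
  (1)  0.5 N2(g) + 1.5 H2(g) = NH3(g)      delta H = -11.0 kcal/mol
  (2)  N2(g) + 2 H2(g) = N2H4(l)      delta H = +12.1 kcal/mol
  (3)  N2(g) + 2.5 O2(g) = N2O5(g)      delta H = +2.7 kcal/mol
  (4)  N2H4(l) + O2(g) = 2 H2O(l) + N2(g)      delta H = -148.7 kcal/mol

delta H = 177.7 kcal/mol

(1) reversed and × 3: (-3)·(-11.0) = +33.0 kcal/mol
(2) reversed: -12.1 kcal/mol
(3) × 3: (3)·(+2.7) = +8.1 kcal/mol
(4) reversed: +148.7 kcal/mol
Combining the equations, delta H = (+33.0) + (-12.1) + (+8.1) + (+148.7) = 177.7 kcal/mol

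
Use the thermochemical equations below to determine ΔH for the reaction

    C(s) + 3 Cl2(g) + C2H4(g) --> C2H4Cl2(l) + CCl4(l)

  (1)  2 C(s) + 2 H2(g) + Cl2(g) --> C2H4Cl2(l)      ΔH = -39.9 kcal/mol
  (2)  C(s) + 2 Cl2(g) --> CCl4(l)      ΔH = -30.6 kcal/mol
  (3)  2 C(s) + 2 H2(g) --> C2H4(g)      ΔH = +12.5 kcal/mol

(1) as written: -39.9 kcal/mol
(2) as written: -30.6 kcal/mol
(3) reversed: -12.5 kcal/mol
By Hess's law, ΔH = (1)·(-39.9) + (1)·(-30.6) + (-1)·(+12.5) = -83.0 kcal/mol

ΔH = -83.0 kcal/mol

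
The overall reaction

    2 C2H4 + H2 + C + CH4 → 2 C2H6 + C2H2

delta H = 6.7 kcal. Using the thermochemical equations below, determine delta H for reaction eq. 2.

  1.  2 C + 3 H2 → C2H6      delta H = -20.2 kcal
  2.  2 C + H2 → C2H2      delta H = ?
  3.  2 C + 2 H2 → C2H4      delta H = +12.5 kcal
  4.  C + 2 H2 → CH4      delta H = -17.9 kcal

delta H = 54.2 kcal

eq. 1 × 2: (2)·(-20.2) = -40.4 kcal
eq. 2 as written: contributes x
eq. 3 reversed and × 2: (-2)·(+12.5) = -25.0 kcal
eq. 4 reversed: +17.9 kcal
+6.7 = (-40.4) + (-25.0) + (+17.9) + x
x = (+6.7 − (-47.5)) / (1) = 54.2 kcal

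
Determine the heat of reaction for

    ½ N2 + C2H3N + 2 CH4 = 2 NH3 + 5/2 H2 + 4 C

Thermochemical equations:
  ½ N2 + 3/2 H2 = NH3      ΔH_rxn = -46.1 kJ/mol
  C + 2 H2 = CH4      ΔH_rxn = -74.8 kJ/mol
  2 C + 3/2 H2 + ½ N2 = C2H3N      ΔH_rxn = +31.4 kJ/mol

equation 1 × 2 (scale by 2 for the 2 NH3): (2)·(-46.1) = -92.2 kJ/mol
equation 2 reversed and × 2 (reverse to put CH4 on the reactant side; ×2 to match 2 CH4 in the target): (-2)·(-74.8) = +149.6 kJ/mol
equation 3 reversed (reverse to put C2H3N on the reactant side): -31.4 kJ/mol
Combining the equations, ΔH_rxn = (-92.2) + (+149.6) + (-31.4) = 26.0 kJ/mol

ΔH_rxn = 26.0 kJ/mol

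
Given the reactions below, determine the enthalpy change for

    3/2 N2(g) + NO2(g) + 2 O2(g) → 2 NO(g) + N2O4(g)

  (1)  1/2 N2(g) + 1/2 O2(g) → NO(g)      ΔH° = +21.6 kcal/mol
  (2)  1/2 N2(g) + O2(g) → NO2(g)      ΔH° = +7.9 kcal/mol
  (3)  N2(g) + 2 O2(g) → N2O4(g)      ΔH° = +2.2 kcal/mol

(1) × 2: (2)·(+21.6) = +43.2 kcal/mol
(2) reversed: -7.9 kcal/mol
(3) as written: +2.2 kcal/mol
Since enthalpy is a state function, ΔH° = (+43.2) + (-7.9) + (+2.2) = 37.5 kcal/mol

ΔH° = 37.5 kcal/mol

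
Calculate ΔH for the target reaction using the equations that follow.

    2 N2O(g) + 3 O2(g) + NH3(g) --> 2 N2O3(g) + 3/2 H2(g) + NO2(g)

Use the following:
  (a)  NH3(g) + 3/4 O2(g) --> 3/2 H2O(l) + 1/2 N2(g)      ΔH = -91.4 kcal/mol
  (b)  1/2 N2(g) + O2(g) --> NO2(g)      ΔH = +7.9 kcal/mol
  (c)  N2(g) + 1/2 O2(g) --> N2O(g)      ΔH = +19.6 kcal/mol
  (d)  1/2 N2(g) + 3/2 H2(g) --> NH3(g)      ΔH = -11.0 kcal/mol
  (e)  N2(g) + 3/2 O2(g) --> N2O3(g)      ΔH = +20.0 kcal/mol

ΔH = 19.7 kcal/mol

(a): not needed.
(b) as written: +7.9 kcal/mol
(c) reversed and × 2: (-2)·(+19.6) = -39.2 kcal/mol
(d) reversed: +11.0 kcal/mol
(e) × 2: (2)·(+20.0) = +40.0 kcal/mol
Combining the equations, ΔH = (1)·(+7.9) + (-2)·(+19.6) + (-1)·(-11.0) + (2)·(+20.0) = 19.7 kcal/mol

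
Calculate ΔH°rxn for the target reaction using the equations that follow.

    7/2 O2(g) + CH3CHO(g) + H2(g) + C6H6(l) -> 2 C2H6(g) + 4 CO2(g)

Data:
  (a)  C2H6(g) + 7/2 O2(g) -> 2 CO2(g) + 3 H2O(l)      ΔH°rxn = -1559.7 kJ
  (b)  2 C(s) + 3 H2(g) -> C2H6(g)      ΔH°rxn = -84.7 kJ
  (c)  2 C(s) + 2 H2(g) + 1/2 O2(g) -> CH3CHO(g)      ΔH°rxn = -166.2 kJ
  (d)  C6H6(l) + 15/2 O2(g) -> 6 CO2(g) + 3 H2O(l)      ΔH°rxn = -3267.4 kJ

(a) reversed: +1559.7 kJ
(b) as written: -84.7 kJ
(c) reversed: +166.2 kJ
(d) as written: -3267.4 kJ
Summing the manipulated equations, ΔH°rxn = (-1)·(-1559.7) + (1)·(-84.7) + (-1)·(-166.2) + (1)·(-3267.4) = -1626.2 kJ

ΔH°rxn = -1626.2 kJ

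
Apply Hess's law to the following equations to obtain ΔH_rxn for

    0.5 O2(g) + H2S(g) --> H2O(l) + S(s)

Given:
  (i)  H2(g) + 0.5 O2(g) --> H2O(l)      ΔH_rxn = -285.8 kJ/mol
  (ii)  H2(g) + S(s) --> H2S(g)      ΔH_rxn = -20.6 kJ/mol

(i) as written (H2O(l) already on the product side): -285.8 kJ/mol
(ii) reversed (H2S(g) must end up as a reactant): +20.6 kJ/mol
ΔH_rxn = (-285.8) + (+20.6) = -265.2 kJ/mol

ΔH_rxn = -265.2 kJ/mol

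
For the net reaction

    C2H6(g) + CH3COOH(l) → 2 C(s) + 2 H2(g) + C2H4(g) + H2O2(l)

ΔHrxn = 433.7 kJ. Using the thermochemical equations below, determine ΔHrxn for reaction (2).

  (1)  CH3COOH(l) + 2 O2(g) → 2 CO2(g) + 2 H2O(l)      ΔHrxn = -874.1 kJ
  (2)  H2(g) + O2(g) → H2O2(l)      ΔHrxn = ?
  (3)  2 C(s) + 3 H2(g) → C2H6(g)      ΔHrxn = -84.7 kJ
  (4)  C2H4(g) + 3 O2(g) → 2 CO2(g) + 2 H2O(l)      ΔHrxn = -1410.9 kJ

(1) as written (CH3COOH(l) already on the reactant side): -874.1 kJ
(2) as written (H2O2(l) already on the product side): contributes x
(3) reversed (C2H6(g) must end up as a reactant): +84.7 kJ
(4) reversed (C2H4(g) must end up as a product): +1410.9 kJ
+433.7 = (-874.1) + (+84.7) + (+1410.9) + x
x = (+433.7 − (+621.5)) / (1) = -187.8 kJ

ΔHrxn = -187.8 kJ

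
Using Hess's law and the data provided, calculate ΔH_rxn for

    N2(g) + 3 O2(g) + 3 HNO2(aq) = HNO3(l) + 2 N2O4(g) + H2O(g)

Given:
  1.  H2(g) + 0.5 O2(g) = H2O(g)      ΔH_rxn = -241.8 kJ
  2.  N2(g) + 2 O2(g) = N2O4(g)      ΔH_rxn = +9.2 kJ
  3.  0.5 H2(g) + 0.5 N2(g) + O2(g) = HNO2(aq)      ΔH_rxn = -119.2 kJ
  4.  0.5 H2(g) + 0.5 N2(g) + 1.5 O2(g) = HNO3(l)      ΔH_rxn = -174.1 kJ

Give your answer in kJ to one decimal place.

eq. 1 as written: -241.8 kJ
eq. 2 × 2: (2)·(+9.2) = +18.4 kJ
eq. 3 reversed and × 3: (-3)·(-119.2) = +357.6 kJ
eq. 4 as written: -174.1 kJ
By Hess's law, ΔH_rxn = (-241.8) + (+18.4) + (+357.6) + (-174.1) = -39.9 kJ

ΔH_rxn = -39.9 kJ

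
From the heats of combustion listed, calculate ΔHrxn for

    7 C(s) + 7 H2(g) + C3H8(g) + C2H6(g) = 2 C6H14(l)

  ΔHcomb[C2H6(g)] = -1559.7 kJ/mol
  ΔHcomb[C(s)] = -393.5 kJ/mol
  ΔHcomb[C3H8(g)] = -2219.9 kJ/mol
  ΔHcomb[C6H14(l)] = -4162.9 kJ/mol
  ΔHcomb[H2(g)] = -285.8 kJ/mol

Using ΔH = Σ nΔHc°(reactants) − Σ nΔHc°(products):
= [7·(-393.5) + 7·(-285.8) + 1·(-2219.9) + 1·(-1559.7)] − [2·(-4162.9)]
= -208.9 kJ/mol

ΔHrxn = -208.9 kJ/mol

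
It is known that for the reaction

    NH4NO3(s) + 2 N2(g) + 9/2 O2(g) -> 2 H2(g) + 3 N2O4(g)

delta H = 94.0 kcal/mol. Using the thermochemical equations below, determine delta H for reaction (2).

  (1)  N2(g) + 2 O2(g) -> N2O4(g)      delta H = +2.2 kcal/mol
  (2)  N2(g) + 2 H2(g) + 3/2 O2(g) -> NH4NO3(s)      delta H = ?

(1) × 3 (scale by 3 for the 3 N2O4(g)): (3)·(+2.2) = +6.6 kcal/mol
(2) reversed (NH4NO3(s) must end up as a reactant): contributes −x
+94.0 = (+6.6) − x
x = (+94.0 − (+6.6)) / (-1) = -87.4 kcal/mol

delta H = -87.4 kcal/mol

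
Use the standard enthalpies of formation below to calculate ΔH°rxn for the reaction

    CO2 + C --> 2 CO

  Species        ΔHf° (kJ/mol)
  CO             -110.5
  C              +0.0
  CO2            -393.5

ΔH°rxn = 172.5 kJ/mol

Products: 2·(-110.5) = -221.0
Reactants: 1·(-393.5) + 1·(+0.0) = -393.5
ΔH°rxn = (-221.0) − (-393.5) = 172.5 kJ/mol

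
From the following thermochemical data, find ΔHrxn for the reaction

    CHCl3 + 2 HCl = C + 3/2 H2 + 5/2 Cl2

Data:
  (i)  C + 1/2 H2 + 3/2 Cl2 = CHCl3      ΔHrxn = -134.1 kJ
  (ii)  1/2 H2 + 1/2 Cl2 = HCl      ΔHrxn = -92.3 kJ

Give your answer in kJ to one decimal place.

(i) reversed (reverse to put CHCl3 on the reactant side): +134.1 kJ
(ii) reversed and × 2 (reverse to put HCl on the reactant side; scale by 2 for the 2 HCl): (-2)·(-92.3) = +184.6 kJ
Combining the equations, ΔHrxn = (+134.1) + (+184.6) = 318.7 kJ

ΔHrxn = 318.7 kJ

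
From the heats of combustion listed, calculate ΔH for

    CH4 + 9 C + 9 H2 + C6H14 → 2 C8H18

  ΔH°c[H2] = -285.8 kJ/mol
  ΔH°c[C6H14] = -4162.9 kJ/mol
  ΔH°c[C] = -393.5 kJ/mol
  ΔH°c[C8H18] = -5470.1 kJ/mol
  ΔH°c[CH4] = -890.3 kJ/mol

ΔH = -226.7 kJ/mol

Using ΔH = Σ nΔHc°(reactants) − Σ nΔHc°(products):
= [1·(-890.3) + 9·(-393.5) + 9·(-285.8) + 1·(-4162.9)] − [2·(-5470.1)]
= -226.7 kJ/mol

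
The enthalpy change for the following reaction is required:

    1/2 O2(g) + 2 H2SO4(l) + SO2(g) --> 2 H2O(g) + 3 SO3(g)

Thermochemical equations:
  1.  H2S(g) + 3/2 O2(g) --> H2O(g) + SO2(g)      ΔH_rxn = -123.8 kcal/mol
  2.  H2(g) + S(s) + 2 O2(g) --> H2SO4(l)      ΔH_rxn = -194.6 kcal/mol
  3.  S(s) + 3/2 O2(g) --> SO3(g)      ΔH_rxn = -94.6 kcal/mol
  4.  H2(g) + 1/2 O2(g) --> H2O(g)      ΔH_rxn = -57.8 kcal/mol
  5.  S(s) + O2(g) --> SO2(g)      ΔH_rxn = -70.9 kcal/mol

eq. 1: not needed.
eq. 2 reversed and × 2: (-2)·(-194.6) = +389.2 kcal/mol
eq. 3 × 3: (3)·(-94.6) = -283.8 kcal/mol
eq. 4 × 2: (2)·(-57.8) = -115.6 kcal/mol
eq. 5 reversed: +70.9 kcal/mol
Summing the manipulated equations, ΔH_rxn = (+389.2) + (-283.8) + (-115.6) + (+70.9) = 60.7 kcal/mol

ΔH_rxn = 60.7 kcal/mol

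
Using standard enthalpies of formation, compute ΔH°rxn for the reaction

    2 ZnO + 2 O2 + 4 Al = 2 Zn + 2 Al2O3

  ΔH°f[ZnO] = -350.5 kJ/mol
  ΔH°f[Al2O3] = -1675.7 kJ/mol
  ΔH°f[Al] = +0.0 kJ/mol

ΔH°rxn = -2650.4 kJ/mol

ΔH°rxn = Σ nΔHf°(products) − Σ nΔHf°(reactants).
Products: 2·(+0.0) + 2·(-1675.7) = -3351.4
Reactants: 2·(-350.5) + 2·(+0.0) + 4·(+0.0) = -701.0
ΔH°rxn = (-3351.4) − (-701.0) = -2650.4 kJ/mol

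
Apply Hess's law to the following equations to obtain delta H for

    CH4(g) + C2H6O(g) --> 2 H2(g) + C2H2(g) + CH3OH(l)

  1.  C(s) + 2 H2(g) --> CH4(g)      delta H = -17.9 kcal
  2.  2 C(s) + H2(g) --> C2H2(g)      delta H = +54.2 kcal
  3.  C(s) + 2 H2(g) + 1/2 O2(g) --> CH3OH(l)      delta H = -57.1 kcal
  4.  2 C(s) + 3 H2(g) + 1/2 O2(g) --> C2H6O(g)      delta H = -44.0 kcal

delta H = 59.0 kcal

eq. 1 reversed (CH4(g) must end up as a reactant): +17.9 kcal
eq. 2 as written (C2H2(g) already on the product side): +54.2 kcal
eq. 3 as written (CH3OH(l) already on the product side): -57.1 kcal
eq. 4 reversed (reverse to put C2H6O(g) on the reactant side): +44.0 kcal
delta H = (+17.9) + (+54.2) + (-57.1) + (+44.0) = 59.0 kcal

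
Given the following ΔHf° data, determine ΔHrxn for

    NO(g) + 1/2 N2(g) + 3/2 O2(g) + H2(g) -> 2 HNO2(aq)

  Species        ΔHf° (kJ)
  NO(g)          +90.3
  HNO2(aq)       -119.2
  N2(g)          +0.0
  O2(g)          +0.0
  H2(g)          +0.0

Products: 2·(-119.2) = -238.4
Reactants: 1·(+90.3) + 1/2·(+0.0) + 3/2·(+0.0) + 1·(+0.0) = +90.3
ΔHrxn = (-238.4) − (+90.3) = -328.7 kJ

ΔHrxn = -328.7 kJ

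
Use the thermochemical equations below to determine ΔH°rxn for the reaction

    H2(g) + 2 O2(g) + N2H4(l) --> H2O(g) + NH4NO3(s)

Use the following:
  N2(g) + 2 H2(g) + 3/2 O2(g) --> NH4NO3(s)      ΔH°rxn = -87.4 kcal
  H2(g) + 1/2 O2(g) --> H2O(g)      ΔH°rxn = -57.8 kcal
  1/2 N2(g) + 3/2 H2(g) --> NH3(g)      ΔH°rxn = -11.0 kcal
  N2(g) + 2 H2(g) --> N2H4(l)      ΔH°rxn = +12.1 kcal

equation 1 as written (NH4NO3(s) already on the product side): -87.4 kcal
equation 2 as written (H2O(g) already on the product side): -57.8 kcal
equation 3: not needed (NH3(g) appears nowhere else).
equation 4 reversed (reverse to put N2H4(l) on the reactant side): -12.1 kcal
ΔH°rxn = (1)·(-87.4) + (1)·(-57.8) + (-1)·(+12.1) = -157.3 kcal

ΔH°rxn = -157.3 kcal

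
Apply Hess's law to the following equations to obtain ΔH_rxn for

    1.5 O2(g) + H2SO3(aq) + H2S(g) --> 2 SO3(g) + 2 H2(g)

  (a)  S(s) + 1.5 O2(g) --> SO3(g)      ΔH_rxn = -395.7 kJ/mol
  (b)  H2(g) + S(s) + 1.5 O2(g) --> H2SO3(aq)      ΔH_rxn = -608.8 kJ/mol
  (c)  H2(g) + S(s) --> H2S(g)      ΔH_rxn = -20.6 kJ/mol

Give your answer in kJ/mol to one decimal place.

(a) × 2: (2)·(-395.7) = -791.4 kJ/mol
(b) reversed: +608.8 kJ/mol
(c) reversed: +20.6 kJ/mol
ΔH_rxn = (2)·(-395.7) + (-1)·(-608.8) + (-1)·(-20.6) = -162.0 kJ/mol

ΔH_rxn = -162.0 kJ/mol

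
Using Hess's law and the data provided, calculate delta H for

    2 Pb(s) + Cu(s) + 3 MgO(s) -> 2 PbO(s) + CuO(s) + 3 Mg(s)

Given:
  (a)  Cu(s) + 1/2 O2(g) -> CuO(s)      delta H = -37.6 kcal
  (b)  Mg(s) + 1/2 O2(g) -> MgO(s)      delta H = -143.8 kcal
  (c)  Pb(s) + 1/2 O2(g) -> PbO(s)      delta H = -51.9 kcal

(a) as written: -37.6 kcal
(b) reversed and × 3: (-3)·(-143.8) = +431.4 kcal
(c) × 2: (2)·(-51.9) = -103.8 kcal
delta H = (-37.6) + (+431.4) + (-103.8) = 290.0 kcal

delta H = 290.0 kcal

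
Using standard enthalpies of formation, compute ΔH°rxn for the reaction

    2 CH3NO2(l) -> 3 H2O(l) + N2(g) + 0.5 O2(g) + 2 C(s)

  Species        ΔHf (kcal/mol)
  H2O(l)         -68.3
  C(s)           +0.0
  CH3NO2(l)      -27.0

Products: 3·(-68.3) + 1·(+0.0) + 1/2·(+0.0) + 2·(+0.0) = -204.9
Reactants: 2·(-27.0) = -54.0
ΔH°rxn = (-204.9) − (-54.0) = -150.9 kcal/mol

ΔH°rxn = -150.9 kcal/mol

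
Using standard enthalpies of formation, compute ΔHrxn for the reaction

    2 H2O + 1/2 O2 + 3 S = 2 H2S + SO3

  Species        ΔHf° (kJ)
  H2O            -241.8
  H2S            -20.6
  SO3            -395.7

ΔHrxn = 46.7 kJ

ΔH°rxn = Σ nΔHf°(products) − Σ nΔHf°(reactants).
Products: 2·(-20.6) + 1·(-395.7) = -436.9
Reactants: 2·(-241.8) + 1/2·(+0.0) + 3·(+0.0) = -483.6
ΔHrxn = (-436.9) − (-483.6) = 46.7 kJ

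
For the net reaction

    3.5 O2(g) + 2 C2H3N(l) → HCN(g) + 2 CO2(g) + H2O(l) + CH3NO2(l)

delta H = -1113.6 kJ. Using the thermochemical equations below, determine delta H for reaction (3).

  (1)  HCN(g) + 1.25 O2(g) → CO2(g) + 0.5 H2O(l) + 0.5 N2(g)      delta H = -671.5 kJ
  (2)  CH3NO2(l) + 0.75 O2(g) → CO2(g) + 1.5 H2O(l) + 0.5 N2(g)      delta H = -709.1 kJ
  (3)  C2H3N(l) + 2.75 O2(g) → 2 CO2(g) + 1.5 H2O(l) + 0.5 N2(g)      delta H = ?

delta H = -1247.1 kJ

(1) reversed: +671.5 kJ
(2) reversed: +709.1 kJ
(3) × 2: contributes 2·x
-1113.6 = (+671.5) + (+709.1) + 2·x
x = (-1113.6 − (+1380.6)) / (2) = -1247.1 kJ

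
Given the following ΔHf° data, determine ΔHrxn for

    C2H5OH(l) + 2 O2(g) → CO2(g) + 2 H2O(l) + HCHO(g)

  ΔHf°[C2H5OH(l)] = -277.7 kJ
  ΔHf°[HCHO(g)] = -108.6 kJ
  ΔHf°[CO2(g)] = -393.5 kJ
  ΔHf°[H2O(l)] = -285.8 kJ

ΔH°rxn = Σ nΔHf°(products) − Σ nΔHf°(reactants).
Products: 1·(-393.5) + 2·(-285.8) + 1·(-108.6) = -1073.7
Reactants: 1·(-277.7) + 2·(+0.0) = -277.7
ΔHrxn = (-1073.7) − (-277.7) = -796.0 kJ

ΔHrxn = -796.0 kJ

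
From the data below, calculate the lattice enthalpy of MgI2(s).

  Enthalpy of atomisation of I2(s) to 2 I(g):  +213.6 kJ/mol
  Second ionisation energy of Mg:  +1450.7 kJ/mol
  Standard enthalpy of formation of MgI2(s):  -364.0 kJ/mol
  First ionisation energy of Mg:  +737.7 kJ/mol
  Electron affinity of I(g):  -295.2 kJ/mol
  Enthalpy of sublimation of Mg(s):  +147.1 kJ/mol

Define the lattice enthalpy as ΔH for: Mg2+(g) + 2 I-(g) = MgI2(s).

U = -2322.7 kJ/mol

ΔHf° = 1·ΔHsub + 1·(ΣIE) + 1·D(I2) + 2·EA + U
-364.0 = 1·(+147.1) + 1·(+2188.4) + 1·(+213.6) + 2·(-295.2) + U
U = -364.0 − (+1958.7) = -2322.7 kJ/mol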